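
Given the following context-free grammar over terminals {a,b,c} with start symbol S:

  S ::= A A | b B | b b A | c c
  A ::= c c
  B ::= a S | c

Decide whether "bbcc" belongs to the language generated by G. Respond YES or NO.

Convert to CNF:
  S -> A A | T0 T0 | T2 B | T2 X3
  A -> T0 T0
  B -> T1 S | c
  T0 -> c
  T1 -> a
  T2 -> b
  X3 -> T2 A

Fill CYK table bottom-up:
  [0..0]={T2}  "b"  orig:{}
  [1..1]={T2}  "b"  orig:{}
  [2..2]={B,T0}  "c"  orig:{B}
  [3..3]={B,T0}  "c"  orig:{B}
  [0..1]=∅  "bb"
  [1..2]={S}  "bc"
  [2..3]={A,S}  "cc"
  [0..2]=∅  "bbc"
  [1..3]={X3}  "bcc"  orig:{}
  [0..3]={S}  "bbcc"

S ∈ T[0,3] ⇒ YES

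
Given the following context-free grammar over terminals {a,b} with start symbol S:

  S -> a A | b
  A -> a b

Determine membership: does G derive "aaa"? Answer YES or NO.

CNF form of G:
  S -> T0 A | b
  A -> T0 T1
  T0 -> a
  T1 -> b

Fill CYK table bottom-up:
  cell(0,0) a: {T0}  orig:{}
  cell(1,1) a: {T0}  orig:{}
  cell(2,2) a: {T0}  orig:{}
  cell(0,1) aa: ∅
  cell(1,2) aa: ∅
  cell(0,2) aaa: ∅

S ∉ T[0,2] ⇒ NO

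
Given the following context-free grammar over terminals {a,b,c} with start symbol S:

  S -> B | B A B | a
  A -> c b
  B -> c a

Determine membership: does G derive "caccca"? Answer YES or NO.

CNF form of G:
  S -> B X3 | T0 T2 | a
  A -> T0 T1
  B -> T0 T2
  T0 -> c
  T1 -> b
  T2 -> a
  X3 -> A B

Fill CYK table bottom-up:
  cell(0,0) c: {T0}  orig:{}
  cell(1,1) a: {S,T2}  orig:{S}
  cell(2,2) c: {T0}  orig:{}
  cell(3,3) c: {T0}  orig:{}
  cell(4,4) c: {T0}  orig:{}
  cell(5,5) a: {S,T2}  orig:{S}
  cell(0,1) ca: {B,S}
  cell(1,2) ac: ∅
  cell(2,3) cc: ∅
  cell(3,4) cc: ∅
  cell(4,5) ca: {B,S}
  cell(0,2) cac: ∅
  cell(1,3) acc: ∅
  cell(2,4) ccc: ∅
  cell(3,5) cca: ∅
  cell(0,3) cacc: ∅
  cell(1,4) accc: ∅
  cell(2,5) ccca: ∅
  cell(0,4) caccc: ∅
  cell(1,5) accca: ∅
  cell(0,5) caccca: ∅

S ∉ T[0,5] ⇒ NO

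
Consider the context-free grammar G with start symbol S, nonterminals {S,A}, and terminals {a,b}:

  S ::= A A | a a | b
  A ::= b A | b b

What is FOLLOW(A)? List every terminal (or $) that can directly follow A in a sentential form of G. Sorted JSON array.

FIRST sets, iterate to fixpoint:
pass 1:
  A via A→b A: +{b}
  S via S→A A: +{b}
  S via S→a a: +{a}
  S: {a,b}  A: {b}
pass 2: — fixpoint
  S: {a,b}  A: {b}

Compute FOLLOW by fixpoint:
FOLLOW(S) := {$}
[1]
  S→A A: FOLLOW(A) ⊇ FIRST(A) = {b}; new: +{b}
  S→A A: FOLLOW(A) ⊇ FOLLOW(S) ⊇ {$}; new: +{$}
  FOLLOW(S)={$}  FOLLOW(A)={$,b}
[2] done
  FOLLOW(S)={$}  FOLLOW(A)={$,b}

FOLLOW(A) = ["$", "b"]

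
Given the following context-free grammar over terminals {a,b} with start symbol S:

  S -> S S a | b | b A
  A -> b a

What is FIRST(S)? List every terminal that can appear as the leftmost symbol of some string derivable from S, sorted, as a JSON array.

FIRST sets, iterate to fixpoint:
iter 1:
  A via A→b a: +{b}
  S via S→b: +{b}
  FIRST[S]={b}  FIRST[A]={b}
iter 2: (stable)
  FIRST[S]={b}  FIRST[A]={b}

FIRST(S) = ["b"]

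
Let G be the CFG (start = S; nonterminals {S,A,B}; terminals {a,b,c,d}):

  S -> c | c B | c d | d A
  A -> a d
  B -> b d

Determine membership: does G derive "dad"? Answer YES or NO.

CNF form of G:
  S -> T1 A | T3 B | T3 T1 | c
  A -> T0 T1
  B -> T2 T1
  T0 -> a
  T1 -> d
  T2 -> b
  T3 -> c

Fill CYK table bottom-up:
  T[0,0] 'd' = {T1}  orig:{}
  T[1,1] 'a' = {T0}  orig:{}
  T[2,2] 'd' = {T1}  orig:{}
  T[0,1] 'da' = ∅
  T[1,2] 'ad' = {A}
  T[0,2] 'dad' = {S}

S ∈ T[0,2] ⇒ YES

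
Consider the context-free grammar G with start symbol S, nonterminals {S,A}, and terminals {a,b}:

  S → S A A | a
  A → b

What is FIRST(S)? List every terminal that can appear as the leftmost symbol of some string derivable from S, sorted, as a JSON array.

Compute FIRST by fixpoint:
round 1:
  A via A→b: +{b}
  S via S→a: +{a}
  S: {a}  A: {b}
round 2: (stable)
  S: {a}  A: {b}

FIRST(S) = ["a"]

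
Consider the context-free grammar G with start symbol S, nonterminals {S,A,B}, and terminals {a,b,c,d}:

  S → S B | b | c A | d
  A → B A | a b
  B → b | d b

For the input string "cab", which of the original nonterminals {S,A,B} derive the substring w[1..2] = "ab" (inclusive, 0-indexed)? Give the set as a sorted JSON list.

CNF form of G:
  S -> S B | T3 A | b | d
  A -> B A | T0 T1
  B -> T2 T1 | b
  T0 -> a
  T1 -> b
  T2 -> d
  T3 -> c

CYK fill, restricted to cells inside w[1..2]:
  [1..1]={T0}  "a"  orig:{}
  [2..2]={B,S,T1}  "b"  orig:{B,S}
  [1..2]={A}  "ab"

Original NTs in T[1,2] deriving "ab": ["A"]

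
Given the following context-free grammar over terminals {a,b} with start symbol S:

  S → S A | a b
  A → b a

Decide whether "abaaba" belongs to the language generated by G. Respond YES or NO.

Convert to CNF:
  S -> S A | T1 T0
  A -> T0 T1
  T0 -> b
  T1 -> a

CYK fill:
  cell(0,0) a: {T1}  orig:{}
  cell(1,1) b: {T0}  orig:{}
  cell(2,2) a: {T1}  orig:{}
  cell(3,3) a: {T1}  orig:{}
  cell(4,4) b: {T0}  orig:{}
  cell(5,5) a: {T1}  orig:{}
  cell(0,1) ab: {S}
  cell(1,2) ba: {A}
  cell(2,3) aa: ∅
  cell(3,4) ab: {S}
  cell(4,5) ba: {A}
  cell(0,2) aba: ∅
  cell(1,3) baa: ∅
  cell(2,4) aab: ∅
  cell(3,5) aba: ∅
  cell(0,3) abaa: ∅
  cell(1,4) baab: ∅
  cell(2,5) aaba: ∅
  cell(0,4) abaab: ∅
  cell(1,5) baaba: ∅
  cell(0,5) abaaba: ∅

S ∉ T[0,5] ⇒ NO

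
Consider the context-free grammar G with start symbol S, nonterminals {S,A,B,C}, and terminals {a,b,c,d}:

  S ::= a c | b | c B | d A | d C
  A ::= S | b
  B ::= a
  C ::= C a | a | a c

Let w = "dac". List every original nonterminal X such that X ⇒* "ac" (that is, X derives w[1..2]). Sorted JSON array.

CNF form of G:
  S -> T0 T1 | T1 B | T2 A | T2 C | b
  A -> T0 T1 | T1 B | T2 A | T2 C | b
  B -> a
  C -> C T0 | T0 T1 | a
  T0 -> a
  T1 -> c
  T2 -> d

Fill CYK table bottom-up — only the sub-triangle for w[1..2]:
  T[1,1] 'a' = {B,C,T0}  orig:{B,C}
  T[2,2] 'c' = {T1}  orig:{}
  T[1,2] 'ac' = {A,C,S}

Original NTs in T[1,2] deriving "ac": ["A", "C", "S"]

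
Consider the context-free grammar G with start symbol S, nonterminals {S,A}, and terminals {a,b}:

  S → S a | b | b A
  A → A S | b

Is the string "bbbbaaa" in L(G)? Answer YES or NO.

Convert to CNF:
  S -> S T0 | T1 A | b
  A -> A S | b
  T0 -> a
  T1 -> b

Fill CYK table bottom-up:
  [0..0]={A,S,T1}  "b"  orig:{A,S}
  [1..1]={A,S,T1}  "b"  orig:{A,S}
  [2..2]={A,S,T1}  "b"  orig:{A,S}
  [3..3]={A,S,T1}  "b"  orig:{A,S}
  [4..4]={T0}  "a"  orig:{}
  [5..5]={T0}  "a"  orig:{}
  [6..6]={T0}  "a"  orig:{}
  [0..1]={A,S}  "bb"
  [1..2]={A,S}  "bb"
  [2..3]={A,S}  "bb"
  [3..4]={S}  "ba"
  [4..5]=∅  "aa"
  [5..6]=∅  "aa"
  [0..2]={A,S}  "bbb"
  [1..3]={A,S}  "bbb"
  [2..4]={A,S}  "bba"
  [3..5]={S}  "baa"
  [4..6]=∅  "aaa"
  [0..3]={A,S}  "bbbb"
  [1..4]={A,S}  "bbba"
  [2..5]={A,S}  "bbaa"
  [3..6]={S}  "baaa"
  [0..4]={A,S}  "bbbba"
  [1..5]={A,S}  "bbbaa"
  [2..6]={A,S}  "bbaaa"
  [0..5]={A,S}  "bbbbaa"
  [1..6]={A,S}  "bbbaaa"
  [0..6]={A,S}  "bbbbaaa"

S ∈ T[0,6] ⇒ YES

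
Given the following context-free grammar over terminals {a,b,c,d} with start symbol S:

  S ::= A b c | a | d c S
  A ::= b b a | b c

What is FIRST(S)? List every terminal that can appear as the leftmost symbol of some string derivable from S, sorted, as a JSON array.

FIRST sets, iterate to fixpoint:
round 1:
  A via A→b b a: +{b}
  S via S→A b c: +{b}
  S via S→a: +{a}
  S via S→d c S: +{d}
  FIRST[S]={a,b,d}  FIRST[A]={b}
round 2: done
  FIRST[S]={a,b,d}  FIRST[A]={b}

FIRST(S) = ["a", "b", "d"]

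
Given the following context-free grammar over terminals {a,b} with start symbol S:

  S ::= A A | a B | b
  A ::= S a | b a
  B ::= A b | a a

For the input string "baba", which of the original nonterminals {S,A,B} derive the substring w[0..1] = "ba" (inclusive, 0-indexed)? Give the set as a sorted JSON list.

Convert to CNF:
  S -> A A | T0 B | b
  A -> S T0 | T1 T0
  B -> A T1 | T0 T0
  T0 -> a
  T1 -> b

CYK table (by increasing span) — only the sub-triangle for w[0..1]:
  [0..0]={S,T1}  "b"  orig:{S}
  [1..1]={T0}  "a"  orig:{}
  [0..1]={A}  "ba"

Original NTs in T[0,1] deriving "ba": ["A"]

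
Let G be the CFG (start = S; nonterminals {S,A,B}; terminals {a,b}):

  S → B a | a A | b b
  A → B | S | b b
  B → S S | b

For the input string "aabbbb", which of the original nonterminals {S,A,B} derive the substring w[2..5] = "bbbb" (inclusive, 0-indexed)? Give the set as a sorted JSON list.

CNF form of G:
  S -> B T0 | T0 A | T1 T1
  A -> B T0 | S S | T0 A | T1 T1 | b
  B -> S S | b
  T0 -> a
  T1 -> b

CYK fill — only the sub-triangle for w[2..5]:
  [2..2]={A,B,T1}  "b"  orig:{A,B}
  [3..3]={A,B,T1}  "b"  orig:{A,B}
  [4..4]={A,B,T1}  "b"  orig:{A,B}
  [5..5]={A,B,T1}  "b"  orig:{A,B}
  [2..3]={A,S}  "bb"
  [3..4]={A,S}  "bb"
  [4..5]={A,S}  "bb"
  [2..4]=∅  "bbb"
  [3..5]=∅  "bbb"
  [2..5]={A,B}  "bbbb"

Original NTs in T[2,5] deriving "bbbb": ["A", "B"]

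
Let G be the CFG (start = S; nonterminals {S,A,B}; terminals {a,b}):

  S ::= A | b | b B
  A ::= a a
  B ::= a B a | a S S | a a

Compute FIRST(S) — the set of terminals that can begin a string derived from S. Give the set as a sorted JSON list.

FIRST sets, iterate to fixpoint:
iter 1:
  A via A→a a: +{a}
  B via B→a B a: +{a}
  S via S→A: +{a}
  S via S→b: +{b}
  FIRST[S]={a,b}  FIRST[A]={a}  FIRST[B]={a}
iter 2: — fixpoint
  FIRST[S]={a,b}  FIRST[A]={a}  FIRST[B]={a}

FIRST(S) = ["a", "b"]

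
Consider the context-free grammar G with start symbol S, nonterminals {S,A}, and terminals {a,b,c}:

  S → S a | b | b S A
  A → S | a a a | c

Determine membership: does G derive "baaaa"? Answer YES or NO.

CNF form of G:
  S -> S T0 | T1 X4 | b
  A -> S T0 | T0 X2 | T1 X3 | b | c
  T0 -> a
  T1 -> b
  X2 -> T0 T0
  X3 -> S A
  X4 -> S A

CYK table (by increasing span):
  cell(0,0) b: {A,S,T1}  orig:{A,S}
  cell(1,1) a: {T0}  orig:{}
  cell(2,2) a: {T0}  orig:{}
  cell(3,3) a: {T0}  orig:{}
  cell(4,4) a: {T0}  orig:{}
  cell(0,1) ba: {A,S}
  cell(1,2) aa: {X2}  orig:{}
  cell(2,3) aa: {X2}  orig:{}
  cell(3,4) aa: {X2}  orig:{}
  cell(0,2) baa: {A,S}
  cell(1,3) aaa: {A}
  cell(2,4) aaa: {A}
  cell(0,3) baaa: {A,S,X3,X4}  orig:{A,S}
  cell(1,4) aaaa: ∅
  cell(0,4) baaaa: {A,S,X3,X4}  orig:{A,S}

S ∈ T[0,4] ⇒ YES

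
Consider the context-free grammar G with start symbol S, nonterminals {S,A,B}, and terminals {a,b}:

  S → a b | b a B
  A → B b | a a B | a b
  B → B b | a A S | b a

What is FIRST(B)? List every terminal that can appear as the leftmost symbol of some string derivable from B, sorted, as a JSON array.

FIRST iteration:
round 1:
  A via A→a a B: +{a}
  B via B→a A S: +{a}
  B via B→b a: +{b}
  S via S→a b: +{a}
  S via S→b a B: +{b}
  FIRST[S]={a,b}  FIRST[A]={a}  FIRST[B]={a,b}
round 2:
  A via A→B b: +{b}
  FIRST[S]={a,b}  FIRST[A]={a,b}  FIRST[B]={a,b}
round 3: — fixpoint
  FIRST[S]={a,b}  FIRST[A]={a,b}  FIRST[B]={a,b}

FIRST(B) = ["a", "b"]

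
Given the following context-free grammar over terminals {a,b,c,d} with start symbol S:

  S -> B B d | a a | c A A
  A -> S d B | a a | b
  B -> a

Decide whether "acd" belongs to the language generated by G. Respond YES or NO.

CNF form of G:
  S -> B X4 | T1 T1 | T2 X5
  A -> S X3 | T1 T1 | b
  B -> a
  T0 -> d
  T1 -> a
  T2 -> c
  X3 -> T0 B
  X4 -> B T0
  X5 -> A A

CYK fill:
  T[0,0] 'a' = {B,T1}  orig:{B}
  T[1,1] 'c' = {T2}  orig:{}
  T[2,2] 'd' = {T0}  orig:{}
  T[0,1] 'ac' = ∅
  T[1,2] 'cd' = ∅
  T[0,2] 'acd' = ∅

S ∉ T[0,2] ⇒ NO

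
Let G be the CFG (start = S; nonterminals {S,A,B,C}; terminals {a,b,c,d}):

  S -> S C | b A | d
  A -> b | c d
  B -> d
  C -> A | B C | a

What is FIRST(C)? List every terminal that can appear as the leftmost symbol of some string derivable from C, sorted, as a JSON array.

FIRST sets, iterate to fixpoint:
iter 1:
  A via A→b: +{b}
  A via A→c d: +{c}
  B via B→d: +{d}
  C via C→A: +{b,c}
  C via C→B C: +{d}
  C via C→a: +{a}
  S via S→b A: +{b}
  S via S→d: +{d}
  FIRST(S)={b,d}  FIRST(A)={b,c}  FIRST(B)={d}  FIRST(C)={a,b,c,d}
iter 2: (no change)
  FIRST(S)={b,d}  FIRST(A)={b,c}  FIRST(B)={d}  FIRST(C)={a,b,c,d}

FIRST(C) = ["a", "b", "c", "d"]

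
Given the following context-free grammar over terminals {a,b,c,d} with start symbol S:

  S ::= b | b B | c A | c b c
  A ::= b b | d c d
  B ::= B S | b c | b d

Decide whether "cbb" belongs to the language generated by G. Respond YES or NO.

Convert to CNF:
  S -> T0 B | T2 A | T2 X4 | b
  A -> T0 T0 | T1 X3
  B -> B S | T0 T1 | T0 T2
  T0 -> b
  T1 -> d
  T2 -> c
  X3 -> T2 T1
  X4 -> T0 T2

Fill CYK table bottom-up:
  [0..0]={T2}  "c"  orig:{}
  [1..1]={S,T0}  "b"  orig:{S}
  [2..2]={S,T0}  "b"  orig:{S}
  [0..1]=∅  "cb"
  [1..2]={A}  "bb"
  [0..2]={S}  "cbb"

S ∈ T[0,2] ⇒ YES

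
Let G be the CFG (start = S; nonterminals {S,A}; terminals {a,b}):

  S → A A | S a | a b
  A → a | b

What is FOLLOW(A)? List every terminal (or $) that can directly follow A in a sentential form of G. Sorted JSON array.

FIRST iteration:
round 1:
  A via A→a: +{a}
  A via A→b: +{b}
  S via S→A A: +{a,b}
  FIRST(S)={a,b}  FIRST(A)={a,b}
round 2: — fixpoint
  FIRST(S)={a,b}  FIRST(A)={a,b}

FOLLOW iteration:
initialize: $ ∈ FOLLOW(S)
[1]
  S→A A: FOLLOW(A) ⊇ FIRST(A) = {a,b}; new: +{a,b}
  S→A A: FOLLOW(A) ⊇ FOLLOW(S) ⊇ {$}; new: +{$}
  S→S a: FOLLOW(S) ⊇ FIRST(a) = {a}; new: +{a}
  S: {$,a}  A: {$,a,b}
[2] done
  S: {$,a}  A: {$,a,b}

FOLLOW(A) = ["$", "a", "b"]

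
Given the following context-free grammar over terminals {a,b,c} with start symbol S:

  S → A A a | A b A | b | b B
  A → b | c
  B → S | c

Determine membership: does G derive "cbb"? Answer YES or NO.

CNF form of G:
  S -> A X4 | A X5 | T1 B | b
  A -> b | c
  B -> A X2 | A X3 | T1 B | b | c
  T0 -> a
  T1 -> b
  X2 -> A T0
  X3 -> T1 A
  X4 -> A T0
  X5 -> T1 A

Fill CYK table bottom-up:
  T[0,0] 'c' = {A,B}
  T[1,1] 'b' = {A,B,S,T1}  orig:{A,B,S}
  T[2,2] 'b' = {A,B,S,T1}  orig:{A,B,S}
  T[0,1] 'cb' = ∅
  T[1,2] 'bb' = {B,S,X3,X5}  orig:{B,S}
  T[0,2] 'cbb' = {B,S}

S ∈ T[0,2] ⇒ YES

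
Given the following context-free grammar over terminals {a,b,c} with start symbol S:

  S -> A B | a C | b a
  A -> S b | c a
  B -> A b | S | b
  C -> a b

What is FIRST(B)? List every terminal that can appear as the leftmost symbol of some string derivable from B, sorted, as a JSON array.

FIRST sets, iterate to fixpoint:
round 1:
  A via A→c a: +{c}
  B via B→A b: +{c}
  B via B→b: +{b}
  C via C→a b: +{a}
  S via S→A B: +{c}
  S via S→a C: +{a}
  S via S→b a: +{b}
  FIRST(S)={a,b,c}  FIRST(A)={c}  FIRST(B)={b,c}  FIRST(C)={a}
round 2:
  A via A→S b: +{a,b}
  B via B→A b: +{a}
  FIRST(S)={a,b,c}  FIRST(A)={a,b,c}  FIRST(B)={a,b,c}  FIRST(C)={a}
round 3: (stable)
  FIRST(S)={a,b,c}  FIRST(A)={a,b,c}  FIRST(B)={a,b,c}  FIRST(C)={a}

FIRST(B) = ["a", "b", "c"]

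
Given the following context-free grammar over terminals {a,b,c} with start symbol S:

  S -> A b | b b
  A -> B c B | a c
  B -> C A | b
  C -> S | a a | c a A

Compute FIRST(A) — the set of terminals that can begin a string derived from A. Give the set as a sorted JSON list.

FIRST iteration:
[1]
  A via A→a c: +{a}
  B via B→b: +{b}
  C via C→a a: +{a}
  C via C→c a A: +{c}
  S via S→A b: +{a}
  S via S→b b: +{b}
  S: {a,b}  A: {a}  B: {b}  C: {a,c}
[2]
  A via A→B c B: +{b}
  B via B→C A: +{a,c}
  C via C→S: +{b}
  S: {a,b}  A: {a,b}  B: {a,b,c}  C: {a,b,c}
[3]
  A via A→B c B: +{c}
  S via S→A b: +{c}
  S: {a,b,c}  A: {a,b,c}  B: {a,b,c}  C: {a,b,c}
[4] — fixpoint
  S: {a,b,c}  A: {a,b,c}  B: {a,b,c}  C: {a,b,c}

FIRST(A) = ["a", "b", "c"]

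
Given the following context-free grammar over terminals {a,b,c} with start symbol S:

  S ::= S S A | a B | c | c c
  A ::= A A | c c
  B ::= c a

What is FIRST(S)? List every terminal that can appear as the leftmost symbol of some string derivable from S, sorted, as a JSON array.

FIRST iteration:
pass 1:
  A via A→c c: +{c}
  B via B→c a: +{c}
  S via S→a B: +{a}
  S via S→c: +{c}
  FIRST(S)={a,c}  FIRST(A)={c}  FIRST(B)={c}
pass 2: (no change)
  FIRST(S)={a,c}  FIRST(A)={c}  FIRST(B)={c}

FIRST(S) = ["a", "c"]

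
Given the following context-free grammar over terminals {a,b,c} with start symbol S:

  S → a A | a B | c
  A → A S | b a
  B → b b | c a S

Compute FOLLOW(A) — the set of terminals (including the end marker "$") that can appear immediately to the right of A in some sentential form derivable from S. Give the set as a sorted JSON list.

FIRST sets, iterate to fixpoint:
[1]
  A via A→b a: +{b}
  B via B→b b: +{b}
  B via B→c a S: +{c}
  S via S→a A: +{a}
  S via S→c: +{c}
  FIRST(S)={a,c}  FIRST(A)={b}  FIRST(B)={b,c}
[2] done
  FIRST(S)={a,c}  FIRST(A)={b}  FIRST(B)={b,c}

FOLLOW iteration:
initialize: $ ∈ FOLLOW(S)
round 1:
  A→A S: FOLLOW(A) ⊇ FIRST(S) = {a,c}; new: +{a,c}
  A→A S: FOLLOW(S) ⊇ FOLLOW(A) ⊇ {a,c}; new: +{a,c}
  S→a A: FOLLOW(A) ⊇ FOLLOW(S) ⊇ {$,a,c}; new: +{$}
  S→a B: FOLLOW(B) ⊇ FOLLOW(S) ⊇ {$,a,c}; new: +{$,a,c}
  FOLLOW[S]={$,a,c}  FOLLOW[A]={$,a,c}  FOLLOW[B]={$,a,c}
round 2: (stable)
  FOLLOW[S]={$,a,c}  FOLLOW[A]={$,a,c}  FOLLOW[B]={$,a,c}

FOLLOW(A) = ["$", "a", "c"]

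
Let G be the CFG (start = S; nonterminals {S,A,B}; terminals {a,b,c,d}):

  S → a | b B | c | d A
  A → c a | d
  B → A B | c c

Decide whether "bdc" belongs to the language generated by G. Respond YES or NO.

CNF form of G:
  S -> T2 B | T3 A | a | c
  A -> T0 T1 | d
  B -> A B | T0 T0
  T0 -> c
  T1 -> a
  T2 -> b
  T3 -> d

CYK fill:
  T[0,0] 'b' = {T2}  orig:{}
  T[1,1] 'd' = {A,T3}  orig:{A}
  T[2,2] 'c' = {S,T0}  orig:{S}
  T[0,1] 'bd' = ∅
  T[1,2] 'dc' = ∅
  T[0,2] 'bdc' = ∅

S ∉ T[0,2] ⇒ NO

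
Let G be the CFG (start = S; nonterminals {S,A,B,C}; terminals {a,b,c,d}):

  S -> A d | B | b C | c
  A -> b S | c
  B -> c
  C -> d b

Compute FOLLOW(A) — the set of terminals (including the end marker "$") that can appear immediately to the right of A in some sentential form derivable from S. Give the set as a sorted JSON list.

Compute FIRST by fixpoint:
pass 1:
  A via A→b S: +{b}
  A via A→c: +{c}
  B via B→c: +{c}
  C via C→d b: +{d}
  S via S→A d: +{b,c}
  S: {b,c}  A: {b,c}  B: {c}  C: {d}
pass 2: done
  S: {b,c}  A: {b,c}  B: {c}  C: {d}

Compute FOLLOW by fixpoint:
FOLLOW(S) := {$}
[1]
  S→A d: FOLLOW(A) ⊇ FIRST(d) = {d}; new: +{d}
  S→B: FOLLOW(B) ⊇ FOLLOW(S) ⊇ {$}; new: +{$}
  S→b C: FOLLOW(C) ⊇ FOLLOW(S) ⊇ {$}; new: +{$}
  FOLLOW[S]={$}  FOLLOW[A]={d}  FOLLOW[B]={$}  FOLLOW[C]={$}
[2]
  A→b S: FOLLOW(S) ⊇ FOLLOW(A) ⊇ {d}; new: +{d}
  S→B: FOLLOW(B) ⊇ FOLLOW(S) ⊇ {$,d}; new: +{d}
  S→b C: FOLLOW(C) ⊇ FOLLOW(S) ⊇ {$,d}; new: +{d}
  FOLLOW[S]={$,d}  FOLLOW[A]={d}  FOLLOW[B]={$,d}  FOLLOW[C]={$,d}
[3] done
  FOLLOW[S]={$,d}  FOLLOW[A]={d}  FOLLOW[B]={$,d}  FOLLOW[C]={$,d}

FOLLOW(A) = ["d"]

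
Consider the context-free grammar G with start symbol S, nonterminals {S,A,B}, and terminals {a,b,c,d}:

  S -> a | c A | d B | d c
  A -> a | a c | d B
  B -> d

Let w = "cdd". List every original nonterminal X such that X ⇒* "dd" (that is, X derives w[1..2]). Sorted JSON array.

CNF form of G:
  S -> T1 A | T2 B | T2 T1 | a
  A -> T0 T1 | T2 B | a
  B -> d
  T0 -> a
  T1 -> c
  T2 -> d

Fill CYK table bottom-up (cells [i..j] with 1 ≤ i ≤ j ≤ 2 only):
  T[1,1] 'd' = {B,T2}  orig:{B}
  T[2,2] 'd' = {B,T2}  orig:{B}
  T[1,2] 'dd' = {A,S}

Original NTs in T[1,2] deriving "dd": ["A", "S"]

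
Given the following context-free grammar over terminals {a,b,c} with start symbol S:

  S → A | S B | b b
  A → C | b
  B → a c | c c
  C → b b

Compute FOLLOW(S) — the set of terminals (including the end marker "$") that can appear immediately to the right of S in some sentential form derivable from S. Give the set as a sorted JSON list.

FIRST sets, iterate to fixpoint:
[1]
  A via A→b: +{b}
  B via B→a c: +{a}
  B via B→c c: +{c}
  C via C→b b: +{b}
  S via S→A: +{b}
  S: {b}  A: {b}  B: {a,c}  C: {b}
[2] (no change)
  S: {b}  A: {b}  B: {a,c}  C: {b}

FOLLOW iteration:
FOLLOW(S) := {$}
[1]
  S→A: FOLLOW(A) ⊇ FOLLOW(S) ⊇ {$}; new: +{$}
  S→S B: FOLLOW(S) ⊇ FIRST(B) = {a,c}; new: +{a,c}
  S→S B: FOLLOW(B) ⊇ FOLLOW(S) ⊇ {$,a,c}; new: +{$,a,c}
  S: {$,a,c}  A: {$}  B: {$,a,c}  C: {}
[2]
  A→C: FOLLOW(C) ⊇ FOLLOW(A) ⊇ {$}; new: +{$}
  S→A: FOLLOW(A) ⊇ FOLLOW(S) ⊇ {$,a,c}; new: +{a,c}
  S: {$,a,c}  A: {$,a,c}  B: {$,a,c}  C: {$}
[3]
  A→C: FOLLOW(C) ⊇ FOLLOW(A) ⊇ {$,a,c}; new: +{a,c}
  S: {$,a,c}  A: {$,a,c}  B: {$,a,c}  C: {$,a,c}
[4] (no change)
  S: {$,a,c}  A: {$,a,c}  B: {$,a,c}  C: {$,a,c}

FOLLOW(S) = ["$", "a", "c"]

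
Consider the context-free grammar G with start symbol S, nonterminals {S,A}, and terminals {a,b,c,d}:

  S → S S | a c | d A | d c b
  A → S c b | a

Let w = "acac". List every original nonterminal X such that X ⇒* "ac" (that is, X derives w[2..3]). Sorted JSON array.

CNF form of G:
  S -> S S | T2 T0 | T3 A | T3 X5
  A -> S X4 | a
  T0 -> c
  T1 -> b
  T2 -> a
  T3 -> d
  X4 -> T0 T1
  X5 -> T0 T1

Fill CYK table bottom-up — only the sub-triangle for w[2..3]:
  cell(2,2) a: {A,T2}  orig:{A}
  cell(3,3) c: {T0}  orig:{}
  cell(2,3) ac: {S}

Original NTs in T[2,3] deriving "ac": ["S"]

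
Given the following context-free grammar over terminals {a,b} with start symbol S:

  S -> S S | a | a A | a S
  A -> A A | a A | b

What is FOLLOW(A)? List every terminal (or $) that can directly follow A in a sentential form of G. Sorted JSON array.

Compute FIRST by fixpoint:
iter 1:
  A via A→a A: +{a}
  A via A→b: +{b}
  S via S→a: +{a}
  FIRST[S]={a}  FIRST[A]={a,b}
iter 2: (no change)
  FIRST[S]={a}  FIRST[A]={a,b}

Compute FOLLOW by fixpoint:
FOLLOW(S) := {$}
iter 1:
  A→A A: FOLLOW(A) ⊇ FIRST(A) = {a,b}; new: +{a,b}
  S→S S: FOLLOW(S) ⊇ FIRST(S) = {a}; new: +{a}
  S→a A: FOLLOW(A) ⊇ FOLLOW(S) ⊇ {$,a}; new: +{$}
  FOLLOW(S)={$,a}  FOLLOW(A)={$,a,b}
iter 2: (no change)
  FOLLOW(S)={$,a}  FOLLOW(A)={$,a,b}

FOLLOW(A) = ["$", "a", "b"]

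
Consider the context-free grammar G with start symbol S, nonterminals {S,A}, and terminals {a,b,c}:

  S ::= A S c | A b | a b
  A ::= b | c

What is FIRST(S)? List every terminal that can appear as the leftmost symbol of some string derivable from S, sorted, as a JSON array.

FIRST iteration:
iter 1:
  A via A→b: +{b}
  A via A→c: +{c}
  S via S→A S c: +{b,c}
  S via S→a b: +{a}
  S: {a,b,c}  A: {b,c}
iter 2: — fixpoint
  S: {a,b,c}  A: {b,c}

FIRST(S) = ["a", "b", "c"]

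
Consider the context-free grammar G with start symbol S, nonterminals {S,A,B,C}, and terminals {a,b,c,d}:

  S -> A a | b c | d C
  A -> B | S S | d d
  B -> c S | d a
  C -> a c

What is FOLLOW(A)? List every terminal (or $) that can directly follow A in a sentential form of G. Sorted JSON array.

FIRST iteration:
round 1:
  A via A→d d: +{d}
  B via B→c S: +{c}
  B via B→d a: +{d}
  C via C→a c: +{a}
  S via S→A a: +{d}
  S via S→b c: +{b}
  S: {b,d}  A: {d}  B: {c,d}  C: {a}
round 2:
  A via A→B: +{c}
  A via A→S S: +{b}
  S via S→A a: +{c}
  S: {b,c,d}  A: {b,c,d}  B: {c,d}  C: {a}
round 3: (no change)
  S: {b,c,d}  A: {b,c,d}  B: {c,d}  C: {a}

FOLLOW iteration:
seed FOLLOW(S) with $
iter 1:
  A→S S: FOLLOW(S) ⊇ FIRST(S) = {b,c,d}; new: +{b,c,d}
  S→A a: FOLLOW(A) ⊇ FIRST(a) = {a}; new: +{a}
  S→d C: FOLLOW(C) ⊇ FOLLOW(S) ⊇ {$,b,c,d}; new: +{$,b,c,d}
  FOLLOW(S)={$,b,c,d}  FOLLOW(A)={a}  FOLLOW(B)={}  FOLLOW(C)={$,b,c,d}
iter 2:
  A→B: FOLLOW(B) ⊇ FOLLOW(A) ⊇ {a}; new: +{a}
  A→S S: FOLLOW(S) ⊇ FOLLOW(A) ⊇ {a}; new: +{a}
  S→d C: FOLLOW(C) ⊇ FOLLOW(S) ⊇ {$,a,b,c,d}; new: +{a}
  FOLLOW(S)={$,a,b,c,d}  FOLLOW(A)={a}  FOLLOW(B)={a}  FOLLOW(C)={$,a,b,c,d}
iter 3: (no change)
  FOLLOW(S)={$,a,b,c,d}  FOLLOW(A)={a}  FOLLOW(B)={a}  FOLLOW(C)={$,a,b,c,d}

FOLLOW(A) = ["a"]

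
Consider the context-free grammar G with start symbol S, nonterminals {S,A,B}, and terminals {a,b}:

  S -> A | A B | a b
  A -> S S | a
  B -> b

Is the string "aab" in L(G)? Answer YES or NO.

CNF form of G:
  S -> A B | S S | T0 T1 | a
  A -> S S | a
  B -> b
  T0 -> a
  T1 -> b

CYK fill:
  cell(0,0) a: {A,S,T0}  orig:{A,S}
  cell(1,1) a: {A,S,T0}  orig:{A,S}
  cell(2,2) b: {B,T1}  orig:{B}
  cell(0,1) aa: {A,S}
  cell(1,2) ab: {S}
  cell(0,2) aab: {A,S}

S ∈ T[0,2] ⇒ YES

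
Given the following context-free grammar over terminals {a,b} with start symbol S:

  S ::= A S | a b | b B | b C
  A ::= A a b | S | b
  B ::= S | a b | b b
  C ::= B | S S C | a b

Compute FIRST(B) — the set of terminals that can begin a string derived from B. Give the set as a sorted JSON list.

Compute FIRST by fixpoint:
[1]
  A via A→b: +{b}
  B via B→a b: +{a}
  B via B→b b: +{b}
  C via C→B: +{a,b}
  S via S→A S: +{b}
  S via S→a b: +{a}
  FIRST(S)={a,b}  FIRST(A)={b}  FIRST(B)={a,b}  FIRST(C)={a,b}
[2]
  A via A→S: +{a}
  FIRST(S)={a,b}  FIRST(A)={a,b}  FIRST(B)={a,b}  FIRST(C)={a,b}
[3] done
  FIRST(S)={a,b}  FIRST(A)={a,b}  FIRST(B)={a,b}  FIRST(C)={a,b}

FIRST(B) = ["a", "b"]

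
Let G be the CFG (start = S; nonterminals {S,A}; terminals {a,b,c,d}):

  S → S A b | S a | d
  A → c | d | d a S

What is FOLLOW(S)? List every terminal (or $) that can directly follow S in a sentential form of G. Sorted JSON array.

Compute FIRST by fixpoint:
round 1:
  A via A→c: +{c}
  A via A→d: +{d}
  S via S→d: +{d}
  S: {d}  A: {c,d}
round 2: (stable)
  S: {d}  A: {c,d}

FOLLOW iteration:
seed FOLLOW(S) with $
iter 1:
  S→S A b: FOLLOW(S) ⊇ FIRST(A) = {c,d}; new: +{c,d}
  S→S A b: FOLLOW(A) ⊇ FIRST(b) = {b}; new: +{b}
  S→S a: FOLLOW(S) ⊇ FIRST(a) = {a}; new: +{a}
  S: {$,a,c,d}  A: {b}
iter 2:
  A→d a S: FOLLOW(S) ⊇ FOLLOW(A) ⊇ {b}; new: +{b}
  S: {$,a,b,c,d}  A: {b}
iter 3: — fixpoint
  S: {$,a,b,c,d}  A: {b}

FOLLOW(S) = ["$", "a", "b", "c", "d"]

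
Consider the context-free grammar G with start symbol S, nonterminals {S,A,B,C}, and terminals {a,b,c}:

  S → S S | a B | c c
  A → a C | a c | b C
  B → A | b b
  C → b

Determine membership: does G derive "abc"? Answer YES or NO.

Convert to CNF:
  S -> S S | T0 B | T1 T1
  A -> T0 C | T0 T1 | T2 C
  B -> T0 C | T0 T1 | T2 C | T2 T2
  C -> b
  T0 -> a
  T1 -> c
  T2 -> b

Fill CYK table bottom-up:
  [0..0]={T0}  "a"  orig:{}
  [1..1]={C,T2}  "b"  orig:{C}
  [2..2]={T1}  "c"  orig:{}
  [0..1]={A,B}  "ab"
  [1..2]=∅  "bc"
  [0..2]=∅  "abc"

S ∉ T[0,2] ⇒ NO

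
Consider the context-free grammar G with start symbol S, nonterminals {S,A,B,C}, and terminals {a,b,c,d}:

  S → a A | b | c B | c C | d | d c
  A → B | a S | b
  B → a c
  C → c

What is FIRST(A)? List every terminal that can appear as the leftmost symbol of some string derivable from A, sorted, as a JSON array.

Compute FIRST by fixpoint:
round 1:
  A via A→a S: +{a}
  A via A→b: +{b}
  B via B→a c: +{a}
  C via C→c: +{c}
  S via S→a A: +{a}
  S via S→b: +{b}
  S via S→c B: +{c}
  S via S→d: +{d}
  FIRST(S)={a,b,c,d}  FIRST(A)={a,b}  FIRST(B)={a}  FIRST(C)={c}
round 2: done
  FIRST(S)={a,b,c,d}  FIRST(A)={a,b}  FIRST(B)={a}  FIRST(C)={c}

FIRST(A) = ["a", "b"]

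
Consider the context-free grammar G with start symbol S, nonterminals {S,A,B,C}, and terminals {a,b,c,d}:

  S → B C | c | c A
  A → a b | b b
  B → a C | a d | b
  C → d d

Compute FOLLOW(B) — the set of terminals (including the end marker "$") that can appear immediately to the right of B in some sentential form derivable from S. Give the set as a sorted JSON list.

FIRST iteration:
[1]
  A via A→a b: +{a}
  A via A→b b: +{b}
  B via B→a C: +{a}
  B via B→b: +{b}
  C via C→d d: +{d}
  S via S→B C: +{a,b}
  S via S→c: +{c}
  FIRST[S]={a,b,c}  FIRST[A]={a,b}  FIRST[B]={a,b}  FIRST[C]={d}
[2] (stable)
  FIRST[S]={a,b,c}  FIRST[A]={a,b}  FIRST[B]={a,b}  FIRST[C]={d}

FOLLOW sets:
initialize: $ ∈ FOLLOW(S)
pass 1:
  S→B C: FOLLOW(B) ⊇ FIRST(C) = {d}; new: +{d}
  S→B C: FOLLOW(C) ⊇ FOLLOW(S) ⊇ {$}; new: +{$}
  S→c A: FOLLOW(A) ⊇ FOLLOW(S) ⊇ {$}; new: +{$}
  S: {$}  A: {$}  B: {d}  C: {$}
pass 2:
  B→a C: FOLLOW(C) ⊇ FOLLOW(B) ⊇ {d}; new: +{d}
  S: {$}  A: {$}  B: {d}  C: {$,d}
pass 3: — fixpoint
  S: {$}  A: {$}  B: {d}  C: {$,d}

FOLLOW(B) = ["d"]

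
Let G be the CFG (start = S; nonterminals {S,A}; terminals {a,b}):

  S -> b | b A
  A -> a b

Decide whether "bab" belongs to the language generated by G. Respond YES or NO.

CNF form of G:
  S -> T1 A | b
  A -> T0 T1
  T0 -> a
  T1 -> b

CYK fill:
  cell(0,0) b: {S,T1}  orig:{S}
  cell(1,1) a: {T0}  orig:{}
  cell(2,2) b: {S,T1}  orig:{S}
  cell(0,1) ba: ∅
  cell(1,2) ab: {A}
  cell(0,2) bab: {S}

S ∈ T[0,2] ⇒ YES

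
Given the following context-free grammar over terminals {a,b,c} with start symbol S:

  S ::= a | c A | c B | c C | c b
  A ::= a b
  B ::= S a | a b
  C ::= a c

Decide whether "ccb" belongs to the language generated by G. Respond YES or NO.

CNF form of G:
  S -> T2 A | T2 B | T2 C | T2 T1 | a
  A -> T0 T1
  B -> S T0 | T0 T1
  C -> T0 T2
  T0 -> a
  T1 -> b
  T2 -> c

CYK fill:
  cell(0,0) c: {T2}  orig:{}
  cell(1,1) c: {T2}  orig:{}
  cell(2,2) b: {T1}  orig:{}
  cell(0,1) cc: ∅
  cell(1,2) cb: {S}
  cell(0,2) ccb: ∅

S ∉ T[0,2] ⇒ NO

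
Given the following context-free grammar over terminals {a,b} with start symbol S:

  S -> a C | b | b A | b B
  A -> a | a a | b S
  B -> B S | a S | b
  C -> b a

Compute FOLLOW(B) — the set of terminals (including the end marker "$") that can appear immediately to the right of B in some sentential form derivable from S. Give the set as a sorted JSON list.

FIRST iteration:
iter 1:
  A via A→a: +{a}
  A via A→b S: +{b}
  B via B→a S: +{a}
  B via B→b: +{b}
  C via C→b a: +{b}
  S via S→a C: +{a}
  S via S→b: +{b}
  FIRST(S)={a,b}  FIRST(A)={a,b}  FIRST(B)={a,b}  FIRST(C)={b}
iter 2: (no change)
  FIRST(S)={a,b}  FIRST(A)={a,b}  FIRST(B)={a,b}  FIRST(C)={b}

FOLLOW sets:
seed FOLLOW(S) with $
round 1:
  B→B S: FOLLOW(B) ⊇ FIRST(S) = {a,b}; new: +{a,b}
  B→B S: FOLLOW(S) ⊇ FOLLOW(B) ⊇ {a,b}; new: +{a,b}
  S→a C: FOLLOW(C) ⊇ FOLLOW(S) ⊇ {$,a,b}; new: +{$,a,b}
  S→b A: FOLLOW(A) ⊇ FOLLOW(S) ⊇ {$,a,b}; new: +{$,a,b}
  S→b B: FOLLOW(B) ⊇ FOLLOW(S) ⊇ {$,a,b}; new: +{$}
  S: {$,a,b}  A: {$,a,b}  B: {$,a,b}  C: {$,a,b}
round 2: (no change)
  S: {$,a,b}  A: {$,a,b}  B: {$,a,b}  C: {$,a,b}

FOLLOW(B) = ["$", "a", "b"]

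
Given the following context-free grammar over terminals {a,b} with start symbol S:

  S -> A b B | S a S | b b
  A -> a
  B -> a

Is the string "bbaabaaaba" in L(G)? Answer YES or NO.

Convert to CNF:
  S -> A X2 | S X3 | T0 T0
  A -> a
  B -> a
  T0 -> b
  T1 -> a
  X2 -> T0 B
  X3 -> T1 S

Fill CYK table bottom-up:
  [0..0]={T0}  "b"  orig:{}
  [1..1]={T0}  "b"  orig:{}
  [2..2]={A,B,T1}  "a"  orig:{A,B}
  [3..3]={A,B,T1}  "a"  orig:{A,B}
  [4..4]={T0}  "b"  orig:{}
  [5..5]={A,B,T1}  "a"  orig:{A,B}
  [6..6]={A,B,T1}  "a"  orig:{A,B}
  [7..7]={A,B,T1}  "a"  orig:{A,B}
  [8..8]={T0}  "b"  orig:{}
  [9..9]={A,B,T1}  "a"  orig:{A,B}
  [0..1]={S}  "bb"
  [1..2]={X2}  "ba"  orig:{}
  [2..3]=∅  "aa"
  [3..4]=∅  "ab"
  [4..5]={X2}  "ba"  orig:{}
  [5..6]=∅  "aa"
  [6..7]=∅  "aa"
  [7..8]=∅  "ab"
  [8..9]={X2}  "ba"  orig:{}
  [0..2]=∅  "bba"
  [1..3]=∅  "baa"
  [2..4]=∅  "aab"
  [3..5]={S}  "aba"
  [4..6]=∅  "baa"
  [5..7]=∅  "aaa"
  [6..8]=∅  "aab"
  [7..9]={S}  "aba"
  [0..3]=∅  "bbaa"
  [1..4]=∅  "baab"
  [2..5]={X3}  "aaba"  orig:{}
  [3..6]=∅  "abaa"
  [4..7]=∅  "baaa"
  [5..8]=∅  "aaab"
  [6..9]={X3}  "aaba"  orig:{}
  [0..4]=∅  "bbaab"
  [1..5]=∅  "baaba"
  [2..6]=∅  "aabaa"
  [3..7]=∅  "abaaa"
  [4..8]=∅  "baaab"
  [5..9]=∅  "aaaba"
  [0..5]={S}  "bbaaba"
  [1..6]=∅  "baabaa"
  [2..7]=∅  "aabaaa"
  [3..8]=∅  "abaaab"
  [4..9]=∅  "baaaba"
  [0..6]=∅  "bbaabaa"
  [1..7]=∅  "baabaaa"
  [2..8]=∅  "aabaaab"
  [3..9]={S}  "abaaaba"
  [0..7]=∅  "bbaabaaa"
  [1..8]=∅  "baabaaab"
  [2..9]={X3}  "aabaaaba"  orig:{}
  [0..8]=∅  "bbaabaaab"
  [1..9]=∅  "baabaaaba"
  [0..9]={S}  "bbaabaaaba"

S ∈ T[0,9] ⇒ YES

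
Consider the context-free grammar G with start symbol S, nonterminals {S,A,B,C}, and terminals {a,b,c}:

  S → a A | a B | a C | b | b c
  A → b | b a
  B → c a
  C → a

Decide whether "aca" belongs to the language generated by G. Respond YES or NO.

CNF form of G:
  S -> T0 T2 | T1 A | T1 B | T1 C | b
  A -> T0 T1 | b
  B -> T2 T1
  C -> a
  T0 -> b
  T1 -> a
  T2 -> c

CYK table (by increasing span):
  T[0,0] 'a' = {C,T1}  orig:{C}
  T[1,1] 'c' = {T2}  orig:{}
  T[2,2] 'a' = {C,T1}  orig:{C}
  T[0,1] 'ac' = ∅
  T[1,2] 'ca' = {B}
  T[0,2] 'aca' = {S}

S ∈ T[0,2] ⇒ YES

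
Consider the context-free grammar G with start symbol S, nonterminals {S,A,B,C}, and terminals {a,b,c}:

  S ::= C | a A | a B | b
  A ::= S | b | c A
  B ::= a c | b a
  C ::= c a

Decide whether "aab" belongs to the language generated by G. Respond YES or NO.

Convert to CNF:
  S -> T0 A | T0 B | T1 T0 | b
  A -> T0 A | T0 B | T1 A | T1 T0 | b
  B -> T0 T1 | T2 T0
  C -> T1 T0
  T0 -> a
  T1 -> c
  T2 -> b

CYK table (by increasing span):
  [0..0]={T0}  "a"  orig:{}
  [1..1]={T0}  "a"  orig:{}
  [2..2]={A,S,T2}  "b"  orig:{A,S}
  [0..1]=∅  "aa"
  [1..2]={A,S}  "ab"
  [0..2]={A,S}  "aab"

S ∈ T[0,2] ⇒ YES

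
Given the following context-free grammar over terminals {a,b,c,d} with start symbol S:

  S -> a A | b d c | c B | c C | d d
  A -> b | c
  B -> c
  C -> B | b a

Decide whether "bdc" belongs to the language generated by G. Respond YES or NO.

Convert to CNF:
  S -> T0 X4 | T1 A | T2 T2 | T3 B | T3 C
  A -> b | c
  B -> c
  C -> T0 T1 | c
  T0 -> b
  T1 -> a
  T2 -> d
  T3 -> c
  X4 -> T2 T3

CYK fill:
  cell(0,0) b: {A,T0}  orig:{A}
  cell(1,1) d: {T2}  orig:{}
  cell(2,2) c: {A,B,C,T3}  orig:{A,B,C}
  cell(0,1) bd: ∅
  cell(1,2) dc: {X4}  orig:{}
  cell(0,2) bdc: {S}

S ∈ T[0,2] ⇒ YES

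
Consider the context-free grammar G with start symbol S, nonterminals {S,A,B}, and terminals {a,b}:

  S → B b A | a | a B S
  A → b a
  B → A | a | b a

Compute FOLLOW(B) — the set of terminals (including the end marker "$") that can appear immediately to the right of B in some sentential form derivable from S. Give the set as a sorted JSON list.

FIRST sets, iterate to fixpoint:
pass 1:
  A via A→b a: +{b}
  B via B→A: +{b}
  B via B→a: +{a}
  S via S→B b A: +{a,b}
  FIRST(S)={a,b}  FIRST(A)={b}  FIRST(B)={a,b}
pass 2: (no change)
  FIRST(S)={a,b}  FIRST(A)={b}  FIRST(B)={a,b}

FOLLOW iteration:
initialize: $ ∈ FOLLOW(S)
iter 1:
  S→B b A: FOLLOW(B) ⊇ FIRST(b) = {b}; new: +{b}
  S→B b A: FOLLOW(A) ⊇ FOLLOW(S) ⊇ {$}; new: +{$}
  S→a B S: FOLLOW(B) ⊇ FIRST(S) = {a,b}; new: +{a}
  FOLLOW(S)={$}  FOLLOW(A)={$}  FOLLOW(B)={a,b}
iter 2:
  B→A: FOLLOW(A) ⊇ FOLLOW(B) ⊇ {a,b}; new: +{a,b}
  FOLLOW(S)={$}  FOLLOW(A)={$,a,b}  FOLLOW(B)={a,b}
iter 3: — fixpoint
  FOLLOW(S)={$}  FOLLOW(A)={$,a,b}  FOLLOW(B)={a,b}

FOLLOW(B) = ["a", "b"]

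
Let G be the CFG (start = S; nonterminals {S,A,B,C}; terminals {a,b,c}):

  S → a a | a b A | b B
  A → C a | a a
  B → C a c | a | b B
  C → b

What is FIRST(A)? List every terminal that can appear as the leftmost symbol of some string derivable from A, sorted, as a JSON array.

FIRST sets, iterate to fixpoint:
[1]
  A via A→a a: +{a}
  B via B→a: +{a}
  B via B→b B: +{b}
  C via C→b: +{b}
  S via S→a a: +{a}
  S via S→b B: +{b}
  FIRST[S]={a,b}  FIRST[A]={a}  FIRST[B]={a,b}  FIRST[C]={b}
[2]
  A via A→C a: +{b}
  FIRST[S]={a,b}  FIRST[A]={a,b}  FIRST[B]={a,b}  FIRST[C]={b}
[3] done
  FIRST[S]={a,b}  FIRST[A]={a,b}  FIRST[B]={a,b}  FIRST[C]={b}

FIRST(A) = ["a", "b"]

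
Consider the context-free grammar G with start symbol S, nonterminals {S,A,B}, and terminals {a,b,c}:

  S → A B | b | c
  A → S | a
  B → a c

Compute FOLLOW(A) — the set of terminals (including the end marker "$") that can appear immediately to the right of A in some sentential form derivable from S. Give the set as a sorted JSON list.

FIRST iteration:
iter 1:
  A via A→a: +{a}
  B via B→a c: +{a}
  S via S→A B: +{a}
  S via S→b: +{b}
  S via S→c: +{c}
  S: {a,b,c}  A: {a}  B: {a}
iter 2:
  A via A→S: +{b,c}
  S: {a,b,c}  A: {a,b,c}  B: {a}
iter 3: — fixpoint
  S: {a,b,c}  A: {a,b,c}  B: {a}

FOLLOW iteration:
FOLLOW(S) := {$}
[1]
  S→A B: FOLLOW(A) ⊇ FIRST(B) = {a}; new: +{a}
  S→A B: FOLLOW(B) ⊇ FOLLOW(S) ⊇ {$}; new: +{$}
  S: {$}  A: {a}  B: {$}
[2]
  A→S: FOLLOW(S) ⊇ FOLLOW(A) ⊇ {a}; new: +{a}
  S→A B: FOLLOW(B) ⊇ FOLLOW(S) ⊇ {$,a}; new: +{a}
  S: {$,a}  A: {a}  B: {$,a}
[3] done
  S: {$,a}  A: {a}  B: {$,a}

FOLLOW(A) = ["a"]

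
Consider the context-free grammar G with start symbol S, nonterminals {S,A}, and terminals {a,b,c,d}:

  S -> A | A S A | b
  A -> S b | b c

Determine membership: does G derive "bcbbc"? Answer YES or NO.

Convert to CNF:
  S -> A X2 | S T0 | T0 T1 | b
  A -> S T0 | T0 T1
  T0 -> b
  T1 -> c
  X2 -> S A

CYK fill:
  T[0,0] 'b' = {S,T0}  orig:{S}
  T[1,1] 'c' = {T1}  orig:{}
  T[2,2] 'b' = {S,T0}  orig:{S}
  T[3,3] 'b' = {S,T0}  orig:{S}
  T[4,4] 'c' = {T1}  orig:{}
  T[0,1] 'bc' = {A,S}
  T[1,2] 'cb' = ∅
  T[2,3] 'bb' = {A,S}
  T[3,4] 'bc' = {A,S}
  T[0,2] 'bcb' = {A,S}
  T[1,3] 'cbb' = ∅
  T[2,4] 'bbc' = {X2}  orig:{}
  T[0,3] 'bcbb' = {A,S,X2}  orig:{A,S}
  T[1,4] 'cbbc' = ∅
  T[0,4] 'bcbbc' = {S,X2}  orig:{S}

S ∈ T[0,4] ⇒ YES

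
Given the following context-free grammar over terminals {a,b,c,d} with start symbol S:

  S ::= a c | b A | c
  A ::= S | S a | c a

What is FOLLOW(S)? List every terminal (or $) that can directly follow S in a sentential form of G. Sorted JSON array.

Compute FIRST by fixpoint:
round 1:
  A via A→c a: +{c}
  S via S→a c: +{a}
  S via S→b A: +{b}
  S via S→c: +{c}
  FIRST(S)={a,b,c}  FIRST(A)={c}
round 2:
  A via A→S: +{a,b}
  FIRST(S)={a,b,c}  FIRST(A)={a,b,c}
round 3: (no change)
  FIRST(S)={a,b,c}  FIRST(A)={a,b,c}

FOLLOW sets:
seed FOLLOW(S) with $
[1]
  A→S a: FOLLOW(S) ⊇ FIRST(a) = {a}; new: +{a}
  S→b A: FOLLOW(A) ⊇ FOLLOW(S) ⊇ {$,a}; new: +{$,a}
  S: {$,a}  A: {$,a}
[2] done
  S: {$,a}  A: {$,a}

FOLLOW(S) = ["$", "a"]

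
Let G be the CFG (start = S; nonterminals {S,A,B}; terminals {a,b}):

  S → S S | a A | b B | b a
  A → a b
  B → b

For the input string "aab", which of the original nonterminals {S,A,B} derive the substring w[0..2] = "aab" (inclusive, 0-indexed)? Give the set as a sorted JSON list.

CNF form of G:
  S -> S S | T0 A | T1 B | T1 T0
  A -> T0 T1
  B -> b
  T0 -> a
  T1 -> b

CYK fill (cells [i..j] with 0 ≤ i ≤ j ≤ 2 only):
  T[0,0] 'a' = {T0}  orig:{}
  T[1,1] 'a' = {T0}  orig:{}
  T[2,2] 'b' = {B,T1}  orig:{B}
  T[0,1] 'aa' = ∅
  T[1,2] 'ab' = {A}
  T[0,2] 'aab' = {S}

Original NTs in T[0,2] deriving "aab": ["S"]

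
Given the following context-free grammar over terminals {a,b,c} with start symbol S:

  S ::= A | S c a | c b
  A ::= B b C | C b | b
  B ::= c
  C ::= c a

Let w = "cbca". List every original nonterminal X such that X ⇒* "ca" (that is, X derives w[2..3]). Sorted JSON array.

CNF form of G:
  S -> B X4 | C T0 | S X5 | T1 T0 | b
  A -> B X3 | C T0 | b
  B -> c
  C -> T1 T2
  T0 -> b
  T1 -> c
  T2 -> a
  X3 -> T0 C
  X4 -> T0 C
  X5 -> T1 T2

CYK table (by increasing span) — only the sub-triangle for w[2..3]:
  [2..2]={B,T1}  "c"  orig:{B}
  [3..3]={T2}  "a"  orig:{}
  [2..3]={C,X5}  "ca"  orig:{C}

Original NTs in T[2,3] deriving "ca": ["C"]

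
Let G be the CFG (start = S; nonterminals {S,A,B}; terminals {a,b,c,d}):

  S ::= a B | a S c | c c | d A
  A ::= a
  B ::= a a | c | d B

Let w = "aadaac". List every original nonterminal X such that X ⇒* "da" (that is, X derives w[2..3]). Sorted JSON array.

CNF form of G:
  S -> T0 B | T0 X3 | T1 A | T2 T2
  A -> a
  B -> T0 T0 | T1 B | c
  T0 -> a
  T1 -> d
  T2 -> c
  X3 -> S T2

CYK fill — only the sub-triangle for w[2..3]:
  cell(2,2) d: {T1}  orig:{}
  cell(3,3) a: {A,T0}  orig:{A}
  cell(2,3) da: {S}

Original NTs in T[2,3] deriving "da": ["S"]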